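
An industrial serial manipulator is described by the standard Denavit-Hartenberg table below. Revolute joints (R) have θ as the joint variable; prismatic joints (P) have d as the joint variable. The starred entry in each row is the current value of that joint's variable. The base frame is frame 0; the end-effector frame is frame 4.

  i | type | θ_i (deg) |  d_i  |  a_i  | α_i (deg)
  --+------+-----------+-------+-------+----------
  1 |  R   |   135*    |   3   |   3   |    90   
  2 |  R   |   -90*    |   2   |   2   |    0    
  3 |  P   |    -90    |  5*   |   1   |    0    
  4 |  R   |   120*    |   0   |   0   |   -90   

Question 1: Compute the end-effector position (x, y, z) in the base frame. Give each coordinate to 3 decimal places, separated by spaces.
3.536 6.364 1.000

after link 1: o_1 = (-2.1213, 2.1213, 3.0000)
after link 2: o_2 = (-0.7071, 3.5355, 1.0000)
after link 3: o_3 = (3.5355, 6.3640, 1.0000)
after link 4: o_4 = (3.5355, 6.3640, 1.0000)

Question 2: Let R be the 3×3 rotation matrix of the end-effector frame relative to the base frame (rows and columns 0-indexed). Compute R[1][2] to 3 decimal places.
0.612

End-effector z-axis (col 2 of R) = (-0.6124,0.6124,0.5000)
R[1][2] = 0.6124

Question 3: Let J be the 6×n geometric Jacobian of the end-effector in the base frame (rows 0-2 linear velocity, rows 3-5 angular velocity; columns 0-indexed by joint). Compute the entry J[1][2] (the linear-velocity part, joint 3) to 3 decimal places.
0.707

prismatic axis z_2 = (0.7071,0.7071,0.0000)
J_v[:, 2] = z_2; J_ω[:, 2] = (0,0,0)
entry J[1][2] = 0.7071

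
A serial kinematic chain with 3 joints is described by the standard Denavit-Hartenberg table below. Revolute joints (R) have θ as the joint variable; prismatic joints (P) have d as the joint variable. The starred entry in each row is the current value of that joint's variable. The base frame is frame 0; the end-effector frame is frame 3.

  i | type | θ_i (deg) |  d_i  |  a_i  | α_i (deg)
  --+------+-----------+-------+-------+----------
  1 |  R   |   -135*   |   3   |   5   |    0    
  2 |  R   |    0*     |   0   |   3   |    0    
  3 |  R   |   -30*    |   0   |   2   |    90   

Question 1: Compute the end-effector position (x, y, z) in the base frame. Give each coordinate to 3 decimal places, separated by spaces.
-7.589 -6.174 3.000

after link 1: o_1 = (-3.5355, -3.5355, 3.0000)
after link 2: o_2 = (-5.6569, -5.6569, 3.0000)
after link 3: o_3 = (-7.5887, -6.1745, 3.0000)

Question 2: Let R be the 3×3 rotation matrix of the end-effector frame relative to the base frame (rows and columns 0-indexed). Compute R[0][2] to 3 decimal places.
End-effector z-axis (col 2 of R) = (-0.2588,0.9659,0.0000)
R[0][2] = -0.2588

-0.259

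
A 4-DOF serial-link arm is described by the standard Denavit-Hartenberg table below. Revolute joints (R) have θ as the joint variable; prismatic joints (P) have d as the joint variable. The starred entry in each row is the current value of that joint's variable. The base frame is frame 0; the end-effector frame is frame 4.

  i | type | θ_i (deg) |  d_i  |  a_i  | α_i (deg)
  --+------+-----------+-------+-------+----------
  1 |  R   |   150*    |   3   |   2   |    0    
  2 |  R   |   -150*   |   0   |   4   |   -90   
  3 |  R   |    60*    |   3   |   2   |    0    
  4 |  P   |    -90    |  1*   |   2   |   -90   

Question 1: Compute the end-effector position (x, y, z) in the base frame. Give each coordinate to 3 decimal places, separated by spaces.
after link 1: o_1 = (-1.7321, 1.0000, 3.0000)
after link 2: o_2 = (2.2679, 1.0000, 3.0000)
after link 3: o_3 = (3.2679, 4.0000, 1.2679)
after link 4: o_4 = (5.0000, 5.0000, 2.2679)

5.000 5.000 2.268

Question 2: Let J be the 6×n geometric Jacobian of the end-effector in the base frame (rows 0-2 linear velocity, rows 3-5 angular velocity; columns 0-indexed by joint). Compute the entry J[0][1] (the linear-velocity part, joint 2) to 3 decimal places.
-4.000

axis z_1 = (0.0000,0.0000,1.0000); lever o_n−o_1 = (6.7321,4.0000,-0.7321)
cross product → J_v[:, 1] = (-4.0000,6.7321,0.0000)
J_ω[:, 1] = z_1
entry J[0][1] = -4.0000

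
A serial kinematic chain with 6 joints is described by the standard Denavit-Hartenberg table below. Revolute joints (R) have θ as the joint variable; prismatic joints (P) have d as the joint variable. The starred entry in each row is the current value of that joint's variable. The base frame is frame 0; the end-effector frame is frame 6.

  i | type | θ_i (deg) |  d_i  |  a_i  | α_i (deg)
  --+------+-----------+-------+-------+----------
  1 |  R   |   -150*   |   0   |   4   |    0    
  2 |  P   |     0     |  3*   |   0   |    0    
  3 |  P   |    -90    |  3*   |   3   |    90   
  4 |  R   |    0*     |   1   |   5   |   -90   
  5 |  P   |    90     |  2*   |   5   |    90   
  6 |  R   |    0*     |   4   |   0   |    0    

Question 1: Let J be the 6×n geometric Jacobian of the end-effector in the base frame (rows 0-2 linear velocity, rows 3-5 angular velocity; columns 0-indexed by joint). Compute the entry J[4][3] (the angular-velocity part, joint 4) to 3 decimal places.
0.500

axis z_3 = (0.8660,0.5000,0.0000); lever o_n−o_3 = (-7.9641,5.7942,2.0000)
cross product → J_v[:, 3] = (1.0000,-1.7321,9.0000)
J_ω[:, 3] = z_3
entry J[4][3] = 0.5000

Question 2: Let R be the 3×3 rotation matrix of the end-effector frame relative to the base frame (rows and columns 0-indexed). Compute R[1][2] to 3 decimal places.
0.866

End-effector z-axis (col 2 of R) = (-0.5000,0.8660,0.0000)
R[1][2] = 0.8660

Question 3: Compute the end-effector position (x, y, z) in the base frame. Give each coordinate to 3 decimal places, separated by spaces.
-12.928 6.392 8.000

after link 1: o_1 = (-3.4641, -2.0000, 0.0000)
after link 2: o_2 = (-3.4641, -2.0000, 3.0000)
after link 3: o_3 = (-4.9641, 0.5981, 6.0000)
after link 4: o_4 = (-6.5981, 5.4282, 6.0000)
after link 5: o_5 = (-10.9282, 2.9282, 8.0000)
after link 6: o_6 = (-12.9282, 6.3923, 8.0000)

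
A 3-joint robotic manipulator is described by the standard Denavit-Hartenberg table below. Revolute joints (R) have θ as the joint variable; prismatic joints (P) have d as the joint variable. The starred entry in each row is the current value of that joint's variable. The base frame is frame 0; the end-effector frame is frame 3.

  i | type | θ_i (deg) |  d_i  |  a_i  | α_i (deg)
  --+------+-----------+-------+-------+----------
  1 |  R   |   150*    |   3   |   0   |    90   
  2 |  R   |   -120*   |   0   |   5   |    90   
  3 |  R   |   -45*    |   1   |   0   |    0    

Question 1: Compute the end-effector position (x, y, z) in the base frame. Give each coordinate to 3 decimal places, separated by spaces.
2.915 -1.683 -0.830

after link 1: o_1 = (0.0000, 0.0000, 3.0000)
after link 2: o_2 = (2.1651, -1.2500, -1.3301)
after link 3: o_3 = (2.9151, -1.6830, -0.8301)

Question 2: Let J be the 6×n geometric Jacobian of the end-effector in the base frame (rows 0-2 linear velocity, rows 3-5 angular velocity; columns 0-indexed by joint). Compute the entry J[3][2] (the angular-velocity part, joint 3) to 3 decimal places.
axis z_2 = (0.7500,-0.4330,0.5000); lever o_n−o_2 = (0.7500,-0.4330,0.5000)
cross product → J_v[:, 2] = (-0.0000,-0.0000,0.0000)
J_ω[:, 2] = z_2
entry J[3][2] = 0.7500

0.750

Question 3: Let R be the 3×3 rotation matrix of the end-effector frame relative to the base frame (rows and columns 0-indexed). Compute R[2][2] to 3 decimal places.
End-effector z-axis (col 2 of R) = (0.7500,-0.4330,0.5000)
R[2][2] = 0.5000

0.500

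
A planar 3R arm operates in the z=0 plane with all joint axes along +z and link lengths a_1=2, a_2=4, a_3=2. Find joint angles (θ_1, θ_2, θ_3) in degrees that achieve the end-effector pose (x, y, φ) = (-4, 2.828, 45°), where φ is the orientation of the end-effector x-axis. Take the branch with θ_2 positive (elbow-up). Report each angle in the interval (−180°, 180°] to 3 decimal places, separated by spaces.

135.000 45.006 -135.006

wrist centre = target − a_3·(cos φ, sin φ) = (-5.4142, 1.4138)
cos θ_2 = (31.3125−2²−4²)/(2·2·4) = 0.7070; θ_2 = 45.0061° (elbow-up)
β = atan2(1.4138,-5.4142) = 165.3654°; ψ = atan2(2.8287,4.8281) = 30.3654°
θ_1 = β − ψ = 135.0000°
θ_3 = φ − θ_1 − θ_2 = -135.0061° (wrapped to (-180°,180°])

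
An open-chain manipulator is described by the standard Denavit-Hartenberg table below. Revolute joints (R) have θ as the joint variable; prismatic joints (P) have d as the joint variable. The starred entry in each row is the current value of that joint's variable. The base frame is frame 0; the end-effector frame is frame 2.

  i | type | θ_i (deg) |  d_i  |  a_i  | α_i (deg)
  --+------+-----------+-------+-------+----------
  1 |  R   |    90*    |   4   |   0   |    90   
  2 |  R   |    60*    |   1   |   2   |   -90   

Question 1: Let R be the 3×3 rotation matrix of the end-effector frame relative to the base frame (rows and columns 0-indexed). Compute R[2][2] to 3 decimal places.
End-effector z-axis (col 2 of R) = (-0.0000,-0.8660,0.5000)
R[2][2] = 0.5000

0.500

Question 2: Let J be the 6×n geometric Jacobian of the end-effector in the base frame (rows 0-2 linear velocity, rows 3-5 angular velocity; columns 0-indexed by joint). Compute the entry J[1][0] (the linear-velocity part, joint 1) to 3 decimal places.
axis z_0 = ẑ; lever o_n−o_0 = (1.0000,1.0000,5.7321)
cross product → J_v[:, 0] = (-1.0000,1.0000,0.0000)
J_ω[:, 0] = z_0
entry J[1][0] = 1.0000

1.000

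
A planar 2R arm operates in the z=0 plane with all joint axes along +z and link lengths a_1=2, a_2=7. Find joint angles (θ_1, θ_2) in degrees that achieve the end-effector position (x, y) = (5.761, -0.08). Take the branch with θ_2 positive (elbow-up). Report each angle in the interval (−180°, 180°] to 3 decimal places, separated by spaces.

-121.607 135.016

cos θ_2 = (33.1955−2²−7²)/(2·2·7) = -0.7073; θ_2 = 135.0159° (elbow-up)
β = atan2(-0.0800,5.7610) = -0.7956°; ψ = atan2(4.9484,-2.9511) = 120.8111°
θ_1 = β − ψ = -121.6067°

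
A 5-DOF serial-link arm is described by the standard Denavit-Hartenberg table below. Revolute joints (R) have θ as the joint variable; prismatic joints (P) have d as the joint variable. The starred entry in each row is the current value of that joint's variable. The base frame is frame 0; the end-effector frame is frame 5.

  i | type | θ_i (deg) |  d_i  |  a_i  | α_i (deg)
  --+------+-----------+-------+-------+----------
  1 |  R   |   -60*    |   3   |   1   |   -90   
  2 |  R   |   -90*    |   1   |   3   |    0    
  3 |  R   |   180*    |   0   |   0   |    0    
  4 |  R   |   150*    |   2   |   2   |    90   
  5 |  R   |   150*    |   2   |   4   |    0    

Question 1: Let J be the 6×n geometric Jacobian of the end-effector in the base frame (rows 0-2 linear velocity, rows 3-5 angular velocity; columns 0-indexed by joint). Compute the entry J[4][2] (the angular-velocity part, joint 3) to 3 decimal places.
0.500

axis z_2 = (0.8660,0.5000,0.0000); lever o_n−o_2 = (2.9641,2.8660,-2.2679)
cross product → J_v[:, 2] = (-1.1340,1.9641,1.0000)
J_ω[:, 2] = z_2
entry J[4][2] = 0.5000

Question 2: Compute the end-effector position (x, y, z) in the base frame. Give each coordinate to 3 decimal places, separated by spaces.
after link 1: o_1 = (0.5000, -0.8660, 3.0000)
after link 2: o_2 = (1.3660, -0.3660, 6.0000)
after link 3: o_3 = (1.3660, -0.3660, 6.0000)
after link 4: o_4 = (2.5981, 1.5000, 7.7321)
after link 5: o_5 = (4.3301, 2.5000, 3.7321)

4.330 2.500 3.732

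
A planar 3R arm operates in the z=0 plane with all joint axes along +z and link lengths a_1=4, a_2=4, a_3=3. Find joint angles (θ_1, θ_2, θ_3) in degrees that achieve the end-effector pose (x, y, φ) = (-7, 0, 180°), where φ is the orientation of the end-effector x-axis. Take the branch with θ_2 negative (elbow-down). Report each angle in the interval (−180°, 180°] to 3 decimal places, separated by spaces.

wrist centre = target − a_3·(cos φ, sin φ) = (-4.0000, -0.0000)
cos θ_2 = (16.0000−4²−4²)/(2·4·4) = -0.5000; θ_2 = -120.0000° (elbow-down)
β = atan2(-0.0000,-4.0000) = -180.0000°; ψ = atan2(-3.4641,2.0000) = -60.0000°
θ_1 = β − ψ = -120.0000°
θ_3 = φ − θ_1 − θ_2 = 60.0000° (wrapped to (-180°,180°])

-120.000 -120.000 60.000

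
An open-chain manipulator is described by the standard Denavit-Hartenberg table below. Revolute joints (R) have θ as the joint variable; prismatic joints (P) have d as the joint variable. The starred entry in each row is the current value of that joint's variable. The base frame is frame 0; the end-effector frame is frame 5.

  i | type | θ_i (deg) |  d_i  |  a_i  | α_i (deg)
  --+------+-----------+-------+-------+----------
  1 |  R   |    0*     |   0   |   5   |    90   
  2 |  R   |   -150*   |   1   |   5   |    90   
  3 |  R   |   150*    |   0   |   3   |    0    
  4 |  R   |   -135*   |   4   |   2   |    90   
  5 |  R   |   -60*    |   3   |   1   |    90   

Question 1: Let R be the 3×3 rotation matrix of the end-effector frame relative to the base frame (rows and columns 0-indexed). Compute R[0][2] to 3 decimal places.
0.974

End-effector z-axis (col 2 of R) = (0.9744,0.2241,-0.0148)
R[0][2] = 0.9744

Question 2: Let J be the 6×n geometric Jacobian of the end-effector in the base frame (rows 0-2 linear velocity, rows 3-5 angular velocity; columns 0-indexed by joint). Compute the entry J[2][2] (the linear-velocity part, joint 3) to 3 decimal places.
axis z_2 = (-0.5000,-0.0000,0.8660); lever o_n−o_2 = (-2.0807,0.7507,2.4175)
cross product → J_v[:, 2] = (-0.6502,-0.5932,-0.3754)
J_ω[:, 2] = z_2
entry J[2][2] = -0.3754

-0.375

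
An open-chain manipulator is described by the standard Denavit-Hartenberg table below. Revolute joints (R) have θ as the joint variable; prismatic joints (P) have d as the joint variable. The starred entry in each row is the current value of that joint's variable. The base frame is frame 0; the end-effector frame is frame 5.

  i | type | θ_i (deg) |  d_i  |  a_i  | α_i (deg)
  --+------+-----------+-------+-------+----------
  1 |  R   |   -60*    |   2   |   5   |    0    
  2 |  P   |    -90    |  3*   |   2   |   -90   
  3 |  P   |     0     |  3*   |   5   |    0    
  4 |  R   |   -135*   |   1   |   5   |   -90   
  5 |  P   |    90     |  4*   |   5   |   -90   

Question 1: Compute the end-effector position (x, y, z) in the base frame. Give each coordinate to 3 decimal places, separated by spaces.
after link 1: o_1 = (2.5000, -4.3301, 2.0000)
after link 2: o_2 = (0.7679, -5.3301, 5.0000)
after link 3: o_3 = (-2.0622, -10.4282, 5.0000)
after link 4: o_4 = (1.4997, -9.5265, 8.5355)
after link 5: o_5 = (-3.4498, -6.6105, 11.3640)

-3.450 -6.611 11.364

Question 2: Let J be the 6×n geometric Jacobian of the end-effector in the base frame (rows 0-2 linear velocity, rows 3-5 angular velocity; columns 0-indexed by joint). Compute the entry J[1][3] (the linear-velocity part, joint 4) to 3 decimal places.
axis z_3 = (0.5000,-0.8660,0.0000); lever o_n−o_3 = (-1.3876,3.8177,6.3640)
cross product → J_v[:, 3] = (-5.5114,-3.1820,0.7071)
J_ω[:, 3] = z_3
entry J[1][3] = -3.1820

-3.182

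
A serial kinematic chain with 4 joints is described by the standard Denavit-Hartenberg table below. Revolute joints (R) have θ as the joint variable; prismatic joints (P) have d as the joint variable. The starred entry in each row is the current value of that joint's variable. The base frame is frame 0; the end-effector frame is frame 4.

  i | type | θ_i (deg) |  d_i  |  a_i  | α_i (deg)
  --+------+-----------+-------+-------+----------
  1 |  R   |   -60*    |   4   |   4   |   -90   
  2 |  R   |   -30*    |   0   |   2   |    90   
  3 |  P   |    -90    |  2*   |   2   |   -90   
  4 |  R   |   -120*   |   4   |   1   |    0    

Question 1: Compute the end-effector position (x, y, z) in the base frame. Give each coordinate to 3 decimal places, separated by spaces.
after link 1: o_1 = (2.0000, -3.4641, 4.0000)
after link 2: o_2 = (2.8660, -4.9641, 5.0000)
after link 3: o_3 = (0.6340, -5.0981, 6.7321)
after link 4: o_4 = (2.5825, -7.4731, 9.4821)

2.583 -7.473 9.482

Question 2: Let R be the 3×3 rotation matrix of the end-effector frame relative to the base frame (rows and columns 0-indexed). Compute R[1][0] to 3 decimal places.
0.625

End-effector x-axis (col 0 of R) = (0.2165,0.6250,0.7500)
R[1][0] = 0.6250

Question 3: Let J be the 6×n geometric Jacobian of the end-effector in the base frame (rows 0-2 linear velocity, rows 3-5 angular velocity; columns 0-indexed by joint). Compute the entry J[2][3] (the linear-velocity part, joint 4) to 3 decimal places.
axis z_3 = (0.4330,-0.7500,0.5000); lever o_n−o_3 = (1.9486,-2.3750,2.7500)
cross product → J_v[:, 3] = (-0.8750,-0.2165,0.4330)
J_ω[:, 3] = z_3
entry J[2][3] = 0.4330

0.433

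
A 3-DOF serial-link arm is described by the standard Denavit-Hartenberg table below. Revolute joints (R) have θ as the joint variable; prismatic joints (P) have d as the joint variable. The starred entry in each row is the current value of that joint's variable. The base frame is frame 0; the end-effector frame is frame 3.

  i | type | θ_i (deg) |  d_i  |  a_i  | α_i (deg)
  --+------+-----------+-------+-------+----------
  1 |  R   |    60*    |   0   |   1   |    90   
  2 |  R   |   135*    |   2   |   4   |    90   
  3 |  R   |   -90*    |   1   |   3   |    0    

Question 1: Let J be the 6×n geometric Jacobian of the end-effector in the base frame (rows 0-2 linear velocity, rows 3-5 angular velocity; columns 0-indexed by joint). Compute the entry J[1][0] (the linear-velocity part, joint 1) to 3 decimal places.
-1.427

axis z_0 = ẑ; lever o_n−o_0 = (-1.4267,-0.4711,3.5355)
cross product → J_v[:, 0] = (0.4711,-1.4267,0.0000)
J_ω[:, 0] = z_0
entry J[1][0] = -1.4267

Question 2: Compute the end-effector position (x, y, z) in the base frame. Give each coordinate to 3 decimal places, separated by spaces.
-1.427 -0.471 3.536

after link 1: o_1 = (0.5000, 0.8660, 0.0000)
after link 2: o_2 = (0.8178, -2.5835, 2.8284)
after link 3: o_3 = (-1.4267, -0.4711, 3.5355)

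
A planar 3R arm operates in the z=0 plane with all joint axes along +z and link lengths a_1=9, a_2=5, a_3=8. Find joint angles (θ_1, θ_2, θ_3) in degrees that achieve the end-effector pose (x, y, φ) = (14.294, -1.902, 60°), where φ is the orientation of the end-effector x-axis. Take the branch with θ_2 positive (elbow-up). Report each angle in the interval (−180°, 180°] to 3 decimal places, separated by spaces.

-51.247 30.004 81.242

wrist centre = target − a_3·(cos φ, sin φ) = (10.2940, -8.8302)
cos θ_2 = (183.9389−9²−5²)/(2·9·5) = 0.8660; θ_2 = 30.0043° (elbow-up)
β = atan2(-8.8302,10.2940) = -40.6230°; ψ = atan2(2.5003,13.3299) = 10.6236°
θ_1 = β − ψ = -51.2467°
θ_3 = φ − θ_1 − θ_2 = 81.2424° (wrapped to (-180°,180°])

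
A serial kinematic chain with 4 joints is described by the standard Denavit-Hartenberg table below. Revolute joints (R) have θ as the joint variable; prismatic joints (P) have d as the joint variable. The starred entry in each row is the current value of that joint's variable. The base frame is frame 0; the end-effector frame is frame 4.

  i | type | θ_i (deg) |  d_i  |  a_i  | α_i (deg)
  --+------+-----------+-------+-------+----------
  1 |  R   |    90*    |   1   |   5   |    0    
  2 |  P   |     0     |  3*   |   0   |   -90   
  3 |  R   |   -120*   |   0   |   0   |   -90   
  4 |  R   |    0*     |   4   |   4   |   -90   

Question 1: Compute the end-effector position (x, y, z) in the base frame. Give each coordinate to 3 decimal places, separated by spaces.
0.000 6.464 9.464

after link 1: o_1 = (0.0000, 5.0000, 1.0000)
after link 2: o_2 = (0.0000, 5.0000, 4.0000)
after link 3: o_3 = (0.0000, 5.0000, 4.0000)
after link 4: o_4 = (0.0000, 6.4641, 9.4641)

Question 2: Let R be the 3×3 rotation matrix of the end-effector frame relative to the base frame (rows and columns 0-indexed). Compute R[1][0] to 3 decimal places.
-0.500

End-effector x-axis (col 0 of R) = (0.0000,-0.5000,0.8660)
R[1][0] = -0.5000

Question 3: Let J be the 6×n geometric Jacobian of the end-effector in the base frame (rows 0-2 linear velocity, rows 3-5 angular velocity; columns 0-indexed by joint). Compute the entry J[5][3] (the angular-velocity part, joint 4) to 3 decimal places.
axis z_3 = (0.0000,0.8660,0.5000); lever o_n−o_3 = (0.0000,1.4641,5.4641)
cross product → J_v[:, 3] = (4.0000,-0.0000,-0.0000)
J_ω[:, 3] = z_3
entry J[5][3] = 0.5000

0.500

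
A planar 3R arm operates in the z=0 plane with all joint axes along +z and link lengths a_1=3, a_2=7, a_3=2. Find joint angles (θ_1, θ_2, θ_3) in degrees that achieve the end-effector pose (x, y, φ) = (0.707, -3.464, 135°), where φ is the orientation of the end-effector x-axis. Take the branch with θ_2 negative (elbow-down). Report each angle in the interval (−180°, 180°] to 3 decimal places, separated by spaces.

45.013 -135.010 -135.003

wrist centre = target − a_3·(cos φ, sin φ) = (2.1212, -4.8782)
cos θ_2 = (28.2965−3²−7²)/(2·3·7) = -0.7072; θ_2 = -135.0096° (elbow-down)
β = atan2(-4.8782,2.1212) = -66.4990°; ψ = atan2(-4.9489,-1.9506) = -111.5115°
θ_1 = β − ψ = 45.0126°
θ_3 = φ − θ_1 − θ_2 = -135.0029° (wrapped to (-180°,180°])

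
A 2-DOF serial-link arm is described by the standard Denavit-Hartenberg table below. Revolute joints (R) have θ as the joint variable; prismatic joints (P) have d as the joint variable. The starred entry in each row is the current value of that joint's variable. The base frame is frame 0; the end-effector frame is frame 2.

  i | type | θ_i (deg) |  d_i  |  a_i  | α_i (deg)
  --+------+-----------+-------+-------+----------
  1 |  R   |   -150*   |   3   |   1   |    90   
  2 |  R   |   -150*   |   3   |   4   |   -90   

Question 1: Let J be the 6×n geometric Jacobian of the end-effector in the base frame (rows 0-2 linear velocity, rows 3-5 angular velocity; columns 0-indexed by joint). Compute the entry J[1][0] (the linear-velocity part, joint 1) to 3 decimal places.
0.634

axis z_0 = ẑ; lever o_n−o_0 = (0.6340,3.8301,1.0000)
cross product → J_v[:, 0] = (-3.8301,0.6340,0.0000)
J_ω[:, 0] = z_0
entry J[1][0] = 0.6340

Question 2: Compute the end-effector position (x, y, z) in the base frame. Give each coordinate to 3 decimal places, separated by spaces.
after link 1: o_1 = (-0.8660, -0.5000, 3.0000)
after link 2: o_2 = (0.6340, 3.8301, 1.0000)

0.634 3.830 1.000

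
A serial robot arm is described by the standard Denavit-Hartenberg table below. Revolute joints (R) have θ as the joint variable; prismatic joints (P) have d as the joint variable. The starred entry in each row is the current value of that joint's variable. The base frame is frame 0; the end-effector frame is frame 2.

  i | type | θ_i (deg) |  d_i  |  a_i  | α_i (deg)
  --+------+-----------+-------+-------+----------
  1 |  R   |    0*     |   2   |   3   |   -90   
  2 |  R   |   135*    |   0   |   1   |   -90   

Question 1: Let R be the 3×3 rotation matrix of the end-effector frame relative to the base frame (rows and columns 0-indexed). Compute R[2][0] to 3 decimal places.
-0.707

End-effector x-axis (col 0 of R) = (-0.7071,0.0000,-0.7071)
R[2][0] = -0.7071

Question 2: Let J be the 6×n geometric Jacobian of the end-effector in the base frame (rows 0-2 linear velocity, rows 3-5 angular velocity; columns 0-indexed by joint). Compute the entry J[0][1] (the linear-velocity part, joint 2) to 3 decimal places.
-0.707

axis z_1 = (0.0000,1.0000,0.0000); lever o_n−o_1 = (-0.7071,0.0000,-0.7071)
cross product → J_v[:, 1] = (-0.7071,-0.0000,0.7071)
J_ω[:, 1] = z_1
entry J[0][1] = -0.7071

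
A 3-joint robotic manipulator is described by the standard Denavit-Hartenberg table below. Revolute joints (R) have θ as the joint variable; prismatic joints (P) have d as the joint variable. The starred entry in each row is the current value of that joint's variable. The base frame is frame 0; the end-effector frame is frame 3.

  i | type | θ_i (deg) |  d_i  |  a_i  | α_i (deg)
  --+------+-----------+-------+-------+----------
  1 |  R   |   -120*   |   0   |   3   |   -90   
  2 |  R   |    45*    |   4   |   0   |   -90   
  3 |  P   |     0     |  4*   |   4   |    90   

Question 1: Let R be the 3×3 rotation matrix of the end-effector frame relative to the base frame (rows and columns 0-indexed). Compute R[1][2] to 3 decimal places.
End-effector z-axis (col 2 of R) = (0.8660,-0.5000,0.0000)
R[1][2] = -0.5000

-0.500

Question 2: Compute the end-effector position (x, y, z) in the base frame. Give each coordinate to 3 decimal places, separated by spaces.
1.964 -4.598 -5.657

after link 1: o_1 = (-1.5000, -2.5981, 0.0000)
after link 2: o_2 = (1.9641, -4.5981, 0.0000)
after link 3: o_3 = (1.9641, -4.5981, -5.6569)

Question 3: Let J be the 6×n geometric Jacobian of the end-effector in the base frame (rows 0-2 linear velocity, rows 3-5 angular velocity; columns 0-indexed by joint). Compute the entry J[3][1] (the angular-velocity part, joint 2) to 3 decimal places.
axis z_1 = (0.8660,-0.5000,0.0000); lever o_n−o_1 = (3.4641,-2.0000,-5.6569)
cross product → J_v[:, 1] = (2.8284,4.8990,-0.0000)
J_ω[:, 1] = z_1
entry J[3][1] = 0.8660

0.866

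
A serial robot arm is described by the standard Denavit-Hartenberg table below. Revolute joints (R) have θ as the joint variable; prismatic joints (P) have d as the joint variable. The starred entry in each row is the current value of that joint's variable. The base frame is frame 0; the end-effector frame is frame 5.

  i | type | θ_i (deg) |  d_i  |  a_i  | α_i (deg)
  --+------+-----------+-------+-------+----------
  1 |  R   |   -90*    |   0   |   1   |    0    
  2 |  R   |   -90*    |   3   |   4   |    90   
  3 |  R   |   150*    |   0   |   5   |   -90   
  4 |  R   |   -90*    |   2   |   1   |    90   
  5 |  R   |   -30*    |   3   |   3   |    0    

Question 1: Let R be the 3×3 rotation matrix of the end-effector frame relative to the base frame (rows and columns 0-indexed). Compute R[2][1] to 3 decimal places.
-0.750

End-effector y-axis (col 1 of R) = (0.4330,0.5000,-0.7500)
R[2][1] = -0.7500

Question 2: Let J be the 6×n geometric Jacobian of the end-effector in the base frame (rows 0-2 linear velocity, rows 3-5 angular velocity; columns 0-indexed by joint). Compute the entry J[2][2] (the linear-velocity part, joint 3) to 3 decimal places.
axis z_2 = (-0.0000,1.0000,0.0000); lever o_n−o_2 = (1.9821,3.5981,0.5670)
cross product → J_v[:, 2] = (0.5670,0.0000,-1.9821)
J_ω[:, 2] = z_2
entry J[2][2] = -1.9821

-1.982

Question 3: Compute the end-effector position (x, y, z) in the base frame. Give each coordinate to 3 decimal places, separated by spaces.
-2.018 2.598 3.567

after link 1: o_1 = (0.0000, -1.0000, 0.0000)
after link 2: o_2 = (-4.0000, -1.0000, 3.0000)
after link 3: o_3 = (0.3301, -1.0000, 5.5000)
after link 4: o_4 = (1.3301, 0.0000, 3.7679)
after link 5: o_5 = (-2.0179, 2.5981, 3.5670)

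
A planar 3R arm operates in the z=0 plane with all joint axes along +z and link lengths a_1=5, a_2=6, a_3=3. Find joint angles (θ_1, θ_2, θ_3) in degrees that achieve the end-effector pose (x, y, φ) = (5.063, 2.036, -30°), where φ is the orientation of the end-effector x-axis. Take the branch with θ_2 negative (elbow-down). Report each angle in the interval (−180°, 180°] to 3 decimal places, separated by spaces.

134.993 -134.993 -30.000

wrist centre = target − a_3·(cos φ, sin φ) = (2.4649, 3.5360)
cos θ_2 = (18.5791−5²−6²)/(2·5·6) = -0.7070; θ_2 = -134.9925° (elbow-down)
β = atan2(3.5360,2.4649) = 55.1199°; ψ = atan2(-4.2432,0.7579) = -79.8727°
θ_1 = β − ψ = 134.9926°
θ_3 = φ − θ_1 − θ_2 = -30.0001° (wrapped to (-180°,180°])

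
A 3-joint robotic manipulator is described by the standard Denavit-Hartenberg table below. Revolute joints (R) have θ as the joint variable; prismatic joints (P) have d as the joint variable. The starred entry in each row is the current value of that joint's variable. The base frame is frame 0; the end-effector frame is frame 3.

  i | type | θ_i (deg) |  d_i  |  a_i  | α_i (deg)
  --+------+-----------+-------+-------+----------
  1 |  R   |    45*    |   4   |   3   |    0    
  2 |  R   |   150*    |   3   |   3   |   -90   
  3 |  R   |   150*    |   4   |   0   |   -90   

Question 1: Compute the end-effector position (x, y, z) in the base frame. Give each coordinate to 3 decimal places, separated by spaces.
after link 1: o_1 = (2.1213, 2.1213, 4.0000)
after link 2: o_2 = (-0.7765, 1.3449, 7.0000)
after link 3: o_3 = (0.2588, -2.5188, 7.0000)

0.259 -2.519 7.000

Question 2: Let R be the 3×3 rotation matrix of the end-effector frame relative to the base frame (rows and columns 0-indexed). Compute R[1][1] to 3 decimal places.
End-effector y-axis (col 1 of R) = (-0.2588,0.9659,-0.0000)
R[1][1] = 0.9659

0.966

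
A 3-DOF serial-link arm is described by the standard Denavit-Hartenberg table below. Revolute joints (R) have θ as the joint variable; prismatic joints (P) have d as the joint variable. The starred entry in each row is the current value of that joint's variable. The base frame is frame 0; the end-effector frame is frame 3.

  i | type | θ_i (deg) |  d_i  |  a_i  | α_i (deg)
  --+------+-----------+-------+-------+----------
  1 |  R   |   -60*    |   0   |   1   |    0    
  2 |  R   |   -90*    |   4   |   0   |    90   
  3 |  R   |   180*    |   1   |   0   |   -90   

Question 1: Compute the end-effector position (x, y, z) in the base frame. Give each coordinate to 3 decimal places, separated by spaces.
0.000 0.000 4.000

after link 1: o_1 = (0.5000, -0.8660, 0.0000)
after link 2: o_2 = (0.5000, -0.8660, 4.0000)
after link 3: o_3 = (0.0000, 0.0000, 4.0000)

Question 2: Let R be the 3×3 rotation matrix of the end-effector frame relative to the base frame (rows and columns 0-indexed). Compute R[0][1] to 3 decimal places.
End-effector y-axis (col 1 of R) = (0.5000,-0.8660,-0.0000)
R[0][1] = 0.5000

0.500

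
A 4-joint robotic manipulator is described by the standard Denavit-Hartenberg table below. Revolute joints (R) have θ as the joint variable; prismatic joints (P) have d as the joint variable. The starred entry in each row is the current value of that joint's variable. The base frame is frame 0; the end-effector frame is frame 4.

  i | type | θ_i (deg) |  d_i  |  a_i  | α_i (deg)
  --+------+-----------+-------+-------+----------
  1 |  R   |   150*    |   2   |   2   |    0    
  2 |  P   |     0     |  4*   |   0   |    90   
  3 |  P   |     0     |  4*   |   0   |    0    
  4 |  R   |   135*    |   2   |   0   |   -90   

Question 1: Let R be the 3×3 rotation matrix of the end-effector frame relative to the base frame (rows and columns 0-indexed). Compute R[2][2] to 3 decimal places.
-0.707

End-effector z-axis (col 2 of R) = (0.6124,-0.3536,-0.7071)
R[2][2] = -0.7071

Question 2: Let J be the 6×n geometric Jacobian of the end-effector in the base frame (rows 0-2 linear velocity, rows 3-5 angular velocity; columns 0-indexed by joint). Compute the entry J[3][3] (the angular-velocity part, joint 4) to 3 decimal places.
0.500

axis z_3 = (0.5000,0.8660,0.0000); lever o_n−o_3 = (1.0000,1.7321,0.0000)
cross product → J_v[:, 3] = (-0.0000,0.0000,0.0000)
J_ω[:, 3] = z_3
entry J[3][3] = 0.5000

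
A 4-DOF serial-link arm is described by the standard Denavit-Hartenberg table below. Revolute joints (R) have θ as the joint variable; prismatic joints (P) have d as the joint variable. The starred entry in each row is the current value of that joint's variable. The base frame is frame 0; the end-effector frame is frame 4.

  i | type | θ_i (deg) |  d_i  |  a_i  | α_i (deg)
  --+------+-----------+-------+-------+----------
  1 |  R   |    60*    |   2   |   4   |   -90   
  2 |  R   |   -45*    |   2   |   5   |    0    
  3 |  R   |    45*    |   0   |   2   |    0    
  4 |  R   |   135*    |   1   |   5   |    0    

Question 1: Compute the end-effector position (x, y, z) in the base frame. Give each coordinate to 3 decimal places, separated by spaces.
0.402 6.696 2.000

after link 1: o_1 = (2.0000, 3.4641, 2.0000)
after link 2: o_2 = (2.0357, 7.5260, 5.5355)
after link 3: o_3 = (3.0357, 9.2580, 5.5355)
after link 4: o_4 = (0.4019, 6.6962, 2.0000)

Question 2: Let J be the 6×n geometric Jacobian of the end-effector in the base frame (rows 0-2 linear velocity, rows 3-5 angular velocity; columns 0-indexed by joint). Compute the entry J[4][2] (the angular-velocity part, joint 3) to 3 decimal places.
0.500

axis z_2 = (-0.8660,0.5000,0.0000); lever o_n−o_2 = (-1.6338,-0.8298,-3.5355)
cross product → J_v[:, 2] = (-1.7678,-3.0619,1.5355)
J_ω[:, 2] = z_2
entry J[4][2] = 0.5000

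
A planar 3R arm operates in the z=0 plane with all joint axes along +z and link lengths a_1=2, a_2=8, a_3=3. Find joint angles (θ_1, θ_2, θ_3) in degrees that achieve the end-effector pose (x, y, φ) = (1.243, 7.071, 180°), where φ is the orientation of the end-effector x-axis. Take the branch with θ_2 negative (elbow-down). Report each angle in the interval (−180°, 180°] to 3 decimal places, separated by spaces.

134.994 -89.996 135.002

wrist centre = target − a_3·(cos φ, sin φ) = (4.2430, 7.0710)
cos θ_2 = (68.0021−2²−8²)/(2·2·8) = 0.0001; θ_2 = -89.9963° (elbow-down)
β = atan2(7.0710,4.2430) = 59.0339°; ψ = atan2(-8.0000,2.0005) = -75.9602°
θ_1 = β − ψ = 134.9941°
θ_3 = φ − θ_1 − θ_2 = 135.0022° (wrapped to (-180°,180°])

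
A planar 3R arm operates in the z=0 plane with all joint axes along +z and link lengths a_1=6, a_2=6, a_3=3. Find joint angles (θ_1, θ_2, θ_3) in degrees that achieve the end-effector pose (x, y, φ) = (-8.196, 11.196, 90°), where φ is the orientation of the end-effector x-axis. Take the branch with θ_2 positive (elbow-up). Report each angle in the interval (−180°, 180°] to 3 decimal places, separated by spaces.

wrist centre = target − a_3·(cos φ, sin φ) = (-8.1960, 8.1960)
cos θ_2 = (134.3488−6²−6²)/(2·6·6) = 0.8660; θ_2 = 30.0080° (elbow-up)
β = atan2(8.1960,-8.1960) = 135.0000°; ψ = atan2(3.0007,11.1957) = 15.0040°
θ_1 = β − ψ = 119.9960°
θ_3 = φ − θ_1 − θ_2 = -60.0040° (wrapped to (-180°,180°])

119.996 30.008 -60.004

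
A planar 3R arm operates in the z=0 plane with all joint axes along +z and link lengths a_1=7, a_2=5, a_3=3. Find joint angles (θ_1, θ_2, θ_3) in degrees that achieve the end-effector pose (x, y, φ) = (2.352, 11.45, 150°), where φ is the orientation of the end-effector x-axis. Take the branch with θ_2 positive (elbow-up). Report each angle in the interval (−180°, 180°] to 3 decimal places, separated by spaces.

wrist centre = target − a_3·(cos φ, sin φ) = (4.9501, 9.9500)
cos θ_2 = (123.5058−7²−5²)/(2·7·5) = 0.7072; θ_2 = 44.9904° (elbow-up)
β = atan2(9.9500,4.9501) = 63.5499°; ψ = atan2(3.5349,10.5361) = 18.5470°
θ_1 = β − ψ = 45.0029°
θ_3 = φ − θ_1 − θ_2 = 60.0067° (wrapped to (-180°,180°])

45.003 44.990 60.007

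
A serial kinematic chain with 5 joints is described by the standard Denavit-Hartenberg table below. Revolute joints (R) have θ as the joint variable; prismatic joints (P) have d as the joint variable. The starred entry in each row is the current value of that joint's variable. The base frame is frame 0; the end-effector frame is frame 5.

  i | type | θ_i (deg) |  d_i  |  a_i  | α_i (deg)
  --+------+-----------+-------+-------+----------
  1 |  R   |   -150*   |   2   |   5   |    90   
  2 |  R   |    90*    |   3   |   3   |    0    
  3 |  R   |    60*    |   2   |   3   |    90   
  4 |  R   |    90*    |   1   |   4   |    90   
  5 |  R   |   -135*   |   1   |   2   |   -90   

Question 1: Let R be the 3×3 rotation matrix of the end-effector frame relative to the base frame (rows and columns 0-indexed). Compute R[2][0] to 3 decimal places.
-0.612

End-effector x-axis (col 0 of R) = (0.6597,-0.4356,-0.6124)
R[2][0] = -0.6124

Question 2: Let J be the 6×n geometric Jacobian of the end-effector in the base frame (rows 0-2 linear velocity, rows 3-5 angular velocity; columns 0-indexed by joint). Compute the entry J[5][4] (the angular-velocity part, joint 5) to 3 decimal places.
axis z_4 = (0.7500,0.4330,0.5000); lever o_n−o_4 = (2.0695,-0.4382,-0.7247)
cross product → J_v[:, 4] = (-0.0947,1.5783,-1.2247)
J_ω[:, 4] = z_4
entry J[5][4] = 0.5000

0.500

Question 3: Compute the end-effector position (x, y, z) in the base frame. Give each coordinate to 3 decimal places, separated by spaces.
after link 1: o_1 = (-4.3301, -2.5000, 2.0000)
after link 2: o_2 = (-5.8301, 0.0981, 5.0000)
after link 3: o_3 = (-4.5801, 3.1292, 6.5000)
after link 4: o_4 = (-7.0131, 6.3433, 7.3660)
after link 5: o_5 = (-4.9437, 5.9051, 6.6413)

-4.944 5.905 6.641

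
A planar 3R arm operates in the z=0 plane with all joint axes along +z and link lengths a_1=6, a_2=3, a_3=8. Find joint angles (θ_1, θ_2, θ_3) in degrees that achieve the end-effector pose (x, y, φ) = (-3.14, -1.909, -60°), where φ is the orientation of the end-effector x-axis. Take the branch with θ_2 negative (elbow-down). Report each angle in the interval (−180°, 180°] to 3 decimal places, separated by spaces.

154.795 -30.016 175.221

wrist centre = target − a_3·(cos φ, sin φ) = (-7.1400, 5.0192)
cos θ_2 = (76.1720−6²−3²)/(2·6·3) = 0.8659; θ_2 = -30.0156° (elbow-down)
β = atan2(5.0192,-7.1400) = 144.8939°; ψ = atan2(-1.5007,8.5977) = -9.9011°
θ_1 = β − ψ = 154.7951°
θ_3 = φ − θ_1 − θ_2 = 175.2206° (wrapped to (-180°,180°])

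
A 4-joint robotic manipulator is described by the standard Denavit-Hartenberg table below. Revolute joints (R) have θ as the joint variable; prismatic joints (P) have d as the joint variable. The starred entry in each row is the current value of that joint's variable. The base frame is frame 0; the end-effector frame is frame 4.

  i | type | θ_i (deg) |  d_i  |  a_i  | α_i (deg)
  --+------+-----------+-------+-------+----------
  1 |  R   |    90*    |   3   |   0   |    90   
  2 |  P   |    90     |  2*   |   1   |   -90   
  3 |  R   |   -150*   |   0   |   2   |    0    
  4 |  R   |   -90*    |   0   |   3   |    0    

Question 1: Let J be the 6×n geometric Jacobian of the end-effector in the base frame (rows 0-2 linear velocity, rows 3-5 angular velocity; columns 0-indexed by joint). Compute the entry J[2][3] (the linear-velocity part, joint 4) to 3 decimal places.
axis z_3 = (-0.0000,-1.0000,0.0000); lever o_n−o_3 = (-2.5981,-0.0000,-1.5000)
cross product → J_v[:, 3] = (1.5000,-0.0000,-2.5981)
J_ω[:, 3] = z_3
entry J[2][3] = -2.5981

-2.598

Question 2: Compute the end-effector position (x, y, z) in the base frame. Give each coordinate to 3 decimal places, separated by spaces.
0.402 -0.000 0.768

after link 1: o_1 = (0.0000, 0.0000, 3.0000)
after link 2: o_2 = (2.0000, -0.0000, 4.0000)
after link 3: o_3 = (3.0000, -0.0000, 2.2679)
after link 4: o_4 = (0.4019, -0.0000, 0.7679)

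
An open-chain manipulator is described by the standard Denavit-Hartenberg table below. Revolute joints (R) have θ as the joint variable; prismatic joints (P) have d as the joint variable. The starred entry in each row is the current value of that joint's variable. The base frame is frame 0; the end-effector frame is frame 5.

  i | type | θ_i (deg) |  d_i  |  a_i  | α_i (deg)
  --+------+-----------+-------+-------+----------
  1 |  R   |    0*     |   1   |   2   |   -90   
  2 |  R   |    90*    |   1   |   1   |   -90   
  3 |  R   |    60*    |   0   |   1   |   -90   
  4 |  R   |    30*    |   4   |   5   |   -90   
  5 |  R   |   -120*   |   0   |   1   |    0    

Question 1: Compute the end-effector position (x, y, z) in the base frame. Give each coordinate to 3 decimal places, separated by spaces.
after link 1: o_1 = (2.0000, 0.0000, 1.0000)
after link 2: o_2 = (2.0000, 1.0000, 0.0000)
after link 3: o_3 = (2.0000, 0.1340, -0.5000)
after link 4: o_4 = (4.5000, -5.6160, 0.7990)
after link 5: o_5 = (4.2500, -5.6740, 1.7655)

4.250 -5.674 1.766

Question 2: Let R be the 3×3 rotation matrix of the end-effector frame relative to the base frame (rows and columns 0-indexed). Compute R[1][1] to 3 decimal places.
End-effector y-axis (col 1 of R) = (0.4330,-0.8995,0.0580)
R[1][1] = -0.8995

-0.900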